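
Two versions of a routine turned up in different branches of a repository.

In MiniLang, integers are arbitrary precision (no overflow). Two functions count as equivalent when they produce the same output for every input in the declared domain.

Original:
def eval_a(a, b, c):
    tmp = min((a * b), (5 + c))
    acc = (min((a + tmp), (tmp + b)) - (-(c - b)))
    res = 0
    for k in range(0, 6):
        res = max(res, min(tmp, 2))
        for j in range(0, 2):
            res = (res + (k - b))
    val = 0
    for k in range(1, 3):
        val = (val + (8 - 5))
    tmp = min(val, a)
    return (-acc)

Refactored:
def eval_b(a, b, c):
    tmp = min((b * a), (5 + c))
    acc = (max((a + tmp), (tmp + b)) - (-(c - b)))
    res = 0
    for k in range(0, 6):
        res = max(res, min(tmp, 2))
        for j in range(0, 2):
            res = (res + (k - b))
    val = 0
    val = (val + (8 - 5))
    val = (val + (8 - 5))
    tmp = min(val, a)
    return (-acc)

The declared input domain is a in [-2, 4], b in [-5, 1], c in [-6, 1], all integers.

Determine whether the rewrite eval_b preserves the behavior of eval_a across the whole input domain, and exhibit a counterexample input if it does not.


Consider the input a=-2, b=-5, c=-6.
eval_a: tmp=-1, then acc=-7, then res=0, then (k=0), then res=0, then (j=0), then res=5, then (j=1), then res=10, then (k=1), then res=10, then (j=0), then res=16, then (j=1), then res=22, then (k=2), then res=22, then (j=0), then res=29, then (j=1), then res=36, then (k=3), then res=36, then (j=0), then res=44, then (j=1), then res=52, then (k=4), then res=52, then (j=0), then res=61, then (j=1), then res=70, then (k=5), then res=70, then (j=0), then res=80, then (j=1), then res=90, then val=0, then (k=1), then val=3, then (k=2), then val=6, then tmp=-2, then returns 7
eval_b: tmp=-1, then acc=-4, then res=0, then (k=0), then res=0, then (j=0), then res=5, then (j=1), then res=10, then (k=1), then res=10, then (j=0), then res=16, then (j=1), then res=22, then (k=2), then res=22, then (j=0), then res=29, then (j=1), then res=36, then (k=3), then res=36, then (j=0), then res=44, then (j=1), then res=52, then (k=4), then res=52, then (j=0), then res=61, then (j=1), then res=70, then (k=5), then res=70, then (j=0), then res=80, then (j=1), then res=90, then val=0, then val=3, then val=6, then tmp=-2, then returns 4
7 and 4 differ, so these are not the same function on this domain.
verdict: not equivalent; witness: a=-2, b=-5, c=-6


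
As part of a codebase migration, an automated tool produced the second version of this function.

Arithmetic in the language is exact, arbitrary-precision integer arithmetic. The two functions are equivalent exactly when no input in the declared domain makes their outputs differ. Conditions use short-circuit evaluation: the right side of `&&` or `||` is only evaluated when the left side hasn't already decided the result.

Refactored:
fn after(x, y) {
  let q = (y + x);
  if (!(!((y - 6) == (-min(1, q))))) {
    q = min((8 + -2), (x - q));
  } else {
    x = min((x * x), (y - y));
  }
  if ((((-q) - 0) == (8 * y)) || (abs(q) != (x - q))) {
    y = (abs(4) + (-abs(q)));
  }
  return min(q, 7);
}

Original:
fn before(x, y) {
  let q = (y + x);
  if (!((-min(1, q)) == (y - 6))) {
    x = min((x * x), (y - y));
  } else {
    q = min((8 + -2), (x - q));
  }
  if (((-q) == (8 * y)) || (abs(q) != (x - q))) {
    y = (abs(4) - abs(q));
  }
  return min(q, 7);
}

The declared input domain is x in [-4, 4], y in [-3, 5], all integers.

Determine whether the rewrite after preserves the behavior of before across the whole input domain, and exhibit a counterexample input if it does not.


Reading the diff, among the changes: boolean connective usage differs; also constant usage differs; also arithmetic usage differs.
One worked example (x=2, y=3) — before: q = 5; (!((-min(1, q)) == (y - 6))) -> true; x = 0; (((-q) == (8 * y)) || (abs(q) != (x - q))) -> true; y = -1; return 5; after: q = 5; (!(!((y - 6) == (-min(1, q))))) -> false; x = 0; ((((-q) - 0) == (8 * y)) || (abs(q) != (x - q))) -> true; y = -1; return 5; agreement on 5.
Every one of the 81 inputs gives matching results.
verdict: equivalent


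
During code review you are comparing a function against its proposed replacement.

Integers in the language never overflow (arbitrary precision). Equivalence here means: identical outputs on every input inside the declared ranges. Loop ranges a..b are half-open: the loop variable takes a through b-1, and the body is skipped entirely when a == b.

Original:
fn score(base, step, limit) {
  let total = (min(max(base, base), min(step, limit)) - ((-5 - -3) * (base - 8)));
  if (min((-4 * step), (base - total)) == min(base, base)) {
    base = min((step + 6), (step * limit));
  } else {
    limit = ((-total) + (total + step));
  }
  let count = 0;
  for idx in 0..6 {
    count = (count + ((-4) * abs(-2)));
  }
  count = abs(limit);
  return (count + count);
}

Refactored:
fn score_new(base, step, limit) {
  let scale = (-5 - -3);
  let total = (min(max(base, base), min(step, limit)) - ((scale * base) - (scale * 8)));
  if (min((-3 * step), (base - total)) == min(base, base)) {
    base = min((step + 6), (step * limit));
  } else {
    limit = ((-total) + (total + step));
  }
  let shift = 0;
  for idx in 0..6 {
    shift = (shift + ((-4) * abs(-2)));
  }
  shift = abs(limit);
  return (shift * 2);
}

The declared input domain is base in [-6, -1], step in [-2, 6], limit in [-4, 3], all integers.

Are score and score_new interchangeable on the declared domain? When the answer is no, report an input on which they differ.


These are not equivalent — on base=-6, step=2, limit=-4 the outputs split (4 vs 8).
score: total=-34, then (min((-4 * step), (base - total)) == min(base, base)) is false, then limit=2, then count=0, then (idx=0), then count=-8, then (idx=1), then count=-16, then (idx=2), then count=-24, then (idx=3), then count=-32, then (idx=4), then count=-40, then (idx=5), then count=-48, then count=2, then returns 4
score_new: scale=-2, then total=-34, then (min((-3 * step), (base - total)) == min(base, base)) is true, then base=-8, then shift=0, then (idx=0), then shift=-8, then (idx=1), then shift=-16, then (idx=2), then shift=-24, then (idx=3), then shift=-32, then (idx=4), then shift=-40, then (idx=5), then shift=-48, then shift=4, then returns 8
verdict: not equivalent; witness: base=-6, step=2, limit=-4


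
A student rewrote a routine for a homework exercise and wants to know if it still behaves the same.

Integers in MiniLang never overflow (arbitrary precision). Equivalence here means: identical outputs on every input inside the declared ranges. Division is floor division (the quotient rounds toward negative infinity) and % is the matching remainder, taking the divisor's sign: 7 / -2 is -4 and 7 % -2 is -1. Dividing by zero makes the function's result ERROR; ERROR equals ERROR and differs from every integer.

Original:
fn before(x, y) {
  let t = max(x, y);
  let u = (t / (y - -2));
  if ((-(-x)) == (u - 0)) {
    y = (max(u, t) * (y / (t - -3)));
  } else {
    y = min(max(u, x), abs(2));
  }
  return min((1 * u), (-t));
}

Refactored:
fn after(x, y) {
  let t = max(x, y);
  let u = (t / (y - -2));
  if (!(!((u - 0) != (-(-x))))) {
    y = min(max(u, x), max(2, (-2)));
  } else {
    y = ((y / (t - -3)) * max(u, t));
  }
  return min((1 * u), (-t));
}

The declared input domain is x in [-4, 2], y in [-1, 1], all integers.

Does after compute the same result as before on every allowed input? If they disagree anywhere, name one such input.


Reading the diff, among the changes: comparison usage differs, plus min/max/abs usage differs, plus constant usage differs, plus boolean connective usage differs.
Tracing x=-2, y=0: before: t := 0 | u := 0 | ((-(-x)) == (u - 0)): false | y := 0 | result 0 | after: t := 0 | u := 0 | (!(!((u - 0) != (-(-x))))): true | y := 0 | result 0 — matching result 0.
An exhaustive pass over the 21 declared inputs shows identical outputs.
verdict: equivalent


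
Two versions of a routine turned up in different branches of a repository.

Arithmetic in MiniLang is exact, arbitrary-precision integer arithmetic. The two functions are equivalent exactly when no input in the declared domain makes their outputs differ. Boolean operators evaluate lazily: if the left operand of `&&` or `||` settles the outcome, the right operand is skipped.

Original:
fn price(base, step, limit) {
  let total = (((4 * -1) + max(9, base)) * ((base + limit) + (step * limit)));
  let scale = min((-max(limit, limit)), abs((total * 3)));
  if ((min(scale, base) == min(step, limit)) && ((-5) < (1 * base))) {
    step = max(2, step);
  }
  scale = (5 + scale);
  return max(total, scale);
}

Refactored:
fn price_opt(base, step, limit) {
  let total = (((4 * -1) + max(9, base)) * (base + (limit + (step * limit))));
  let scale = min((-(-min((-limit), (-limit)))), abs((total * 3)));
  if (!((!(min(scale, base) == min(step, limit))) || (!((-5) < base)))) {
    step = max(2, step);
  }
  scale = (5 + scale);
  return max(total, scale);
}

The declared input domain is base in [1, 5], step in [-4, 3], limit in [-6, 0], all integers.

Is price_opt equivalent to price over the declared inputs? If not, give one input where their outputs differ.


Equivalent — the differences include min/max/abs usage differs; arithmetic usage differs; constant usage differs; boolean connective usage differs, yet no declared input distinguishes the two.
Tracing base=4, step=-3, limit=-3: price: total := 50 | scale := 3 | ((min(scale, base) == min(step, limit)) && ((-5) < (1 * base))): false | scale := 8 | result 50 | price_opt: total := 50 | scale := 3 | (!((!(min(scale, base) == min(step, limit))) || (!((-5) < base)))): false | scale := 8 | result 50 — matching result 50.
Every one of the 280 inputs gives matching results.
verdict: equivalent


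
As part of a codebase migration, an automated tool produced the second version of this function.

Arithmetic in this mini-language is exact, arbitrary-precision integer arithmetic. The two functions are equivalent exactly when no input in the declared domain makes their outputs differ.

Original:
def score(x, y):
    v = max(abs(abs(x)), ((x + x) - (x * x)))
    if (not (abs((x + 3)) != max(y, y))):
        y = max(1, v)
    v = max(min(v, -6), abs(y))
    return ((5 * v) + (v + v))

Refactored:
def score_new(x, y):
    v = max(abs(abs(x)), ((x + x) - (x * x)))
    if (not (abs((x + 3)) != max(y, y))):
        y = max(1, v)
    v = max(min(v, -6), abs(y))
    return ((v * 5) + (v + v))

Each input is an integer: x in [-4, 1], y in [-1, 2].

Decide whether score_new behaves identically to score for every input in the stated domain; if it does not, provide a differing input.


Behavior is preserved: although same computation, different form, the outputs never diverge.
Spot check at x=-2, y=1 — score: v = 2; (not (abs((x + 3)) != max(y, y))) -> true; y = 2; v = 2; return 14. score_new: v = 2; (not (abs((x + 3)) != max(y, y))) -> true; y = 2; v = 2; return 14. Both give 14.
Every one of the 24 inputs gives matching results.
verdict: equivalent


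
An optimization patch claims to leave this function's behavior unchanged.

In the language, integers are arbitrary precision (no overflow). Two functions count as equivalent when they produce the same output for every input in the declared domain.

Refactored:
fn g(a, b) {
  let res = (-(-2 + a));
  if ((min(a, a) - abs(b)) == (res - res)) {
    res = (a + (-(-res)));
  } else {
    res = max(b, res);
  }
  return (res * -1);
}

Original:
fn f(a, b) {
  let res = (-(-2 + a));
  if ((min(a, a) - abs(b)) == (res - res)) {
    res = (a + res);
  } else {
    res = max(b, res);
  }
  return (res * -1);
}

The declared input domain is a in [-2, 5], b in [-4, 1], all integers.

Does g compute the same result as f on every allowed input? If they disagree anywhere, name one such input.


Equivalent — the differences include same computation, different form, yet no declared input distinguishes the two.
Tracing a=5, b=-4: f: res=-3, then ((min(a, a) - abs(b)) == (res - res)) is false, then res=-3, then returns 3 | g: res=-3, then ((min(a, a) - abs(b)) == (res - res)) is false, then res=-3, then returns 3 — matching result 3.
Every one of the 48 inputs gives matching results.
verdict: equivalent


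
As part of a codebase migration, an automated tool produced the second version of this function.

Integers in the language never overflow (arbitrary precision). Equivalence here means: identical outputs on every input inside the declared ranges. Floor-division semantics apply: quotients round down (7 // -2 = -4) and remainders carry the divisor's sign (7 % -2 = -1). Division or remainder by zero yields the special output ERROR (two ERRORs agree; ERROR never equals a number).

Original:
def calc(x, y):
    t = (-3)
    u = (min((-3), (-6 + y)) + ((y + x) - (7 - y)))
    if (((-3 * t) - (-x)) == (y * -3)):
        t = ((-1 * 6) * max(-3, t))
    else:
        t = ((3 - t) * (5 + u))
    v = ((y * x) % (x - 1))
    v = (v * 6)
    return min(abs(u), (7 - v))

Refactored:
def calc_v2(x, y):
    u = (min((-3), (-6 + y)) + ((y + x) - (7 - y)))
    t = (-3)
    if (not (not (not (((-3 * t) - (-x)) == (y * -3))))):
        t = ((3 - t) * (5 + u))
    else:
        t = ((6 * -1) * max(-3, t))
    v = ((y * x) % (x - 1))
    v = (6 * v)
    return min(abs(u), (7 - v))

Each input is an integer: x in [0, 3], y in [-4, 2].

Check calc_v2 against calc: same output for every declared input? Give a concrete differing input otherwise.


This is a faithful refactor — boolean connective usage differs, but the computed results match everywhere.
As a probe, take x=2, y=-2: calc runs t = -3; u = -17; (((-3 * t) - (-x)) == (y * -3)) -> false; t = -72; v = 0; v = 0; return 7; calc_v2 runs u = -17; t = -3; (not (not (not (((-3 * t) - (-x)) == (y * -3))))) -> true; t = -72; v = 0; v = 0; return 7; both end at 7.
Across all 28 domain points the two functions coincide.
verdict: equivalent


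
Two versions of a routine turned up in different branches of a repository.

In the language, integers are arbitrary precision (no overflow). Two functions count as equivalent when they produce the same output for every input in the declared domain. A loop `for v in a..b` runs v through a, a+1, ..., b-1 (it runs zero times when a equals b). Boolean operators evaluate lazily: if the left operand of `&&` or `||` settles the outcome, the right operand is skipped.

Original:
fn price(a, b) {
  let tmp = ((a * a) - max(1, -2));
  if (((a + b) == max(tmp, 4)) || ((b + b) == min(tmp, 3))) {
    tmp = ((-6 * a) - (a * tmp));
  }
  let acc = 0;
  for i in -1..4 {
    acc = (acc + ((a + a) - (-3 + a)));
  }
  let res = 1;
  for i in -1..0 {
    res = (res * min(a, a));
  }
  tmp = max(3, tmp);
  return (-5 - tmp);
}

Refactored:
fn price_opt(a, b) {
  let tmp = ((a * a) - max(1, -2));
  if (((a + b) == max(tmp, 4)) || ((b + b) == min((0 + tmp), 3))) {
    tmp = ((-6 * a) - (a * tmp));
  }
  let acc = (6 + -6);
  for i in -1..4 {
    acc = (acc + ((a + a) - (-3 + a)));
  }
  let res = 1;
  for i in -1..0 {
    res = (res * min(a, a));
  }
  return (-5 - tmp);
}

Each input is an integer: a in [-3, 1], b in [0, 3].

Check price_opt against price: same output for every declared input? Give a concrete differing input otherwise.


These are not equivalent — on a=-1, b=1 the outputs split (-8 vs -5).
price: tmp becomes 0; next (((a + b) == max(tmp, 4)) || ((b + b) == min(tmp, 3))) evaluates to false; next acc becomes 0; next at i=-1:; next acc becomes 2; next at i=0:; next acc becomes 4; next at i=1:; next acc becomes 6; next at i=2:; next acc becomes 8; next at i=3:; next acc becomes 10; next res becomes 1; next at i=-1:; next res becomes -1; next tmp becomes 3; next final value -8
price_opt: tmp becomes 0; next (((a + b) == max(tmp, 4)) || ((b + b) == min((0 + tmp), 3))) evaluates to false; next acc becomes 0; next at i=-1:; next acc becomes 2; next at i=0:; next acc becomes 4; next at i=1:; next acc becomes 6; next at i=2:; next acc becomes 8; next at i=3:; next acc becomes 10; next res becomes 1; next at i=-1:; next res becomes -1; next final value -5
verdict: not equivalent; witness: a=-1, b=1


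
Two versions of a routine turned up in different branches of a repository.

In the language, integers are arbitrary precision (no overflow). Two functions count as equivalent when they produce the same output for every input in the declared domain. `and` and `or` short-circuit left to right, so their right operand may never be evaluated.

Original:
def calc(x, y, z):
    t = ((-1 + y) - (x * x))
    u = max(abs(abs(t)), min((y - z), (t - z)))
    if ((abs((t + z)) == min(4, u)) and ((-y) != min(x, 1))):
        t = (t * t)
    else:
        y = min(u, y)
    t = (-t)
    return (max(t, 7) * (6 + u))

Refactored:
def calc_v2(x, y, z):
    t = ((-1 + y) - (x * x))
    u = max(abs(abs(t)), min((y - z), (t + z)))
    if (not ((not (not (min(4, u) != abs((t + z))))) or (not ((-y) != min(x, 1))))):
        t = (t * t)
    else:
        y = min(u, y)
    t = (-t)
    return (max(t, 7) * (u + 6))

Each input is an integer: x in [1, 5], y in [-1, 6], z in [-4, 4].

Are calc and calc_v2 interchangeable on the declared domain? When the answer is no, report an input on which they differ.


Consider the input x=1, y=1, z=-4.
calc: t := -1 | u := 3 | ((abs((t + z)) == min(4, u)) and ((-y) != min(x, 1))): false | y := 1 | t := 1 | result 63
calc_v2: t := -1 | u := 1 | (not ((not (not (min(4, u) != abs((t + z))))) or (not ((-y) != min(x, 1))))): false | y := 1 | t := 1 | result 49
63 against 49: the behavior changed.
verdict: not equivalent; witness: x=1, y=1, z=-4


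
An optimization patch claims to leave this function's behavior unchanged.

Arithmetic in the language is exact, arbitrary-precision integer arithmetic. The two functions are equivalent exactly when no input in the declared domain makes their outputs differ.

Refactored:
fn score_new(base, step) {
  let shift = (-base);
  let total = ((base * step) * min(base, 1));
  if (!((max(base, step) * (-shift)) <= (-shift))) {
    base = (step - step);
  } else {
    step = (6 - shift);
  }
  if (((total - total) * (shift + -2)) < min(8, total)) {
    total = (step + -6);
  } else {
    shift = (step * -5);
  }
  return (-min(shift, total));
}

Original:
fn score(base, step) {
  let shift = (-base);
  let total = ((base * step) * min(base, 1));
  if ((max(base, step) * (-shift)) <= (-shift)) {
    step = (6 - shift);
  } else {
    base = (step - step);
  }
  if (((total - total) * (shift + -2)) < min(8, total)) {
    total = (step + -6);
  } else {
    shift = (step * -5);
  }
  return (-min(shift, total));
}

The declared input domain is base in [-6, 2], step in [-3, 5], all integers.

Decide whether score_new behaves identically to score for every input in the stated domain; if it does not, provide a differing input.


Behavior is preserved: although boolean connective usage differs, the outputs never diverge.
One worked example (base=2, step=-3) — score: shift = -2; total = -6; ((max(base, step) * (-shift)) <= (-shift)) -> false; base = 0; (((total - total) * (shift + -2)) < min(8, total)) -> false; shift = 15; return 6; score_new: shift = -2; total = -6; (!((max(base, step) * (-shift)) <= (-shift))) -> true; base = 0; (((total - total) * (shift + -2)) < min(8, total)) -> false; shift = 15; return 6; agreement on 6.
Every one of the 81 inputs gives matching results.
verdict: equivalent


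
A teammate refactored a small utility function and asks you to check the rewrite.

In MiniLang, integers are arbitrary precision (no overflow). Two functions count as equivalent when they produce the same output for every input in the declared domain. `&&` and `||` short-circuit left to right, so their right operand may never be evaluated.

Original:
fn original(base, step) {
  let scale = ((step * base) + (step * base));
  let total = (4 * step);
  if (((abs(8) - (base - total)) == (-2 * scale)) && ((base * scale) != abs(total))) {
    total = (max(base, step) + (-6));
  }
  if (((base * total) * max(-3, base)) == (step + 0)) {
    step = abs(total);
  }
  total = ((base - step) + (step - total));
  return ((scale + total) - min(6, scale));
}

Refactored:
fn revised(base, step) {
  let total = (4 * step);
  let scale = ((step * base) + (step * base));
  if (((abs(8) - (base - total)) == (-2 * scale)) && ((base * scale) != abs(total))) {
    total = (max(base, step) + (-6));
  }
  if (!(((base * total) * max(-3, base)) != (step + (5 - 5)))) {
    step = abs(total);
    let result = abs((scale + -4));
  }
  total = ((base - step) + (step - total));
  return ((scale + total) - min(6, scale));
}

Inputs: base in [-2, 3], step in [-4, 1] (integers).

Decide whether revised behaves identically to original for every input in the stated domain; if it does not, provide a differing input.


Side by side, the visible changes include: statement counts differ, constant usage differs, min/max/abs usage differs, arithmetic usage differs, comparison usage differs, boolean connective usage differs, local variable names differ.
One worked example (base=-2, step=-4) — original: scale := 16 | total := -16 | (((abs(8) - (base - total)) == (-2 * scale)) && ((base * scale) != abs(total))): false | (((base * total) * max(-3, base)) == (step + 0)): false | total := 14 | result 24; revised: total := -16 | scale := 16 | (((abs(8) - (base - total)) == (-2 * scale)) && ((base * scale) != abs(total))): false | (!(((base * total) * max(-3, base)) != (step + (5 - 5)))): false | total := 14 | result 24; agreement on 24.
Across all 36 domain points the two functions coincide.
verdict: equivalent


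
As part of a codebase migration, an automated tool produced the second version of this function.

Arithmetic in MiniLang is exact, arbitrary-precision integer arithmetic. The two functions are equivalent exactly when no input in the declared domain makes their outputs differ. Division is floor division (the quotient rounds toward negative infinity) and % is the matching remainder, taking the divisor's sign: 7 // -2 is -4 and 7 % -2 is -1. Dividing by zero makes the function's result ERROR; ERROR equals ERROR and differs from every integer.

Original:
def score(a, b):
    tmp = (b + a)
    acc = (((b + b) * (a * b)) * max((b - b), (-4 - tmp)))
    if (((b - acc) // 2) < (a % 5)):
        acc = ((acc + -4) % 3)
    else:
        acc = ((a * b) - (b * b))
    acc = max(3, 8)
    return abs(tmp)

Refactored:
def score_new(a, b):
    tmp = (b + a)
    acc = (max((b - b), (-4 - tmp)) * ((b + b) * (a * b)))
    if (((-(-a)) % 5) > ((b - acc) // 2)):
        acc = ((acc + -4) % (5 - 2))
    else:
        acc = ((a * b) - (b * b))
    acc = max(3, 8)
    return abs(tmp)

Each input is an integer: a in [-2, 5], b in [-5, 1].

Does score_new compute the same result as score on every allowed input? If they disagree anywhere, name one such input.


The two versions differ — the changes include constant usage differs; comparison usage differs; arithmetic usage differs.
One worked example (a=3, b=1) — score: tmp = 4; acc = 0; (((b - acc) // 2) < (a % 5)) -> true; acc = 2; acc = 8; return 4; score_new: tmp = 4; acc = 0; (((-(-a)) % 5) > ((b - acc) // 2)) -> true; acc = 2; acc = 8; return 4; agreement on 4.
An exhaustive pass over the 56 declared inputs shows identical outputs.
verdict: equivalent


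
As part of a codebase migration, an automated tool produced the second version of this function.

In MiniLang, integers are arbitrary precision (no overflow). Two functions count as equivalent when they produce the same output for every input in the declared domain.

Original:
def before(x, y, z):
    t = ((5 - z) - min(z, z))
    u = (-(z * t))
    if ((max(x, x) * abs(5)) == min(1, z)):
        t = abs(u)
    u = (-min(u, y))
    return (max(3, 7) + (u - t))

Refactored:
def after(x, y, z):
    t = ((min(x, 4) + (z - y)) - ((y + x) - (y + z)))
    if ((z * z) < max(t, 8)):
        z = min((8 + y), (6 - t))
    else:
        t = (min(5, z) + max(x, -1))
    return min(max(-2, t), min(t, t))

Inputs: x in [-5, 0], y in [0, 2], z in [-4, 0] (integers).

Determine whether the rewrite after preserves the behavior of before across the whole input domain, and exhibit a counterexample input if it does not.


On input x=-5, y=0, z=-4, before returns -6 while after returns -5.
verdict: not equivalent; witness: x=-5, y=0, z=-4


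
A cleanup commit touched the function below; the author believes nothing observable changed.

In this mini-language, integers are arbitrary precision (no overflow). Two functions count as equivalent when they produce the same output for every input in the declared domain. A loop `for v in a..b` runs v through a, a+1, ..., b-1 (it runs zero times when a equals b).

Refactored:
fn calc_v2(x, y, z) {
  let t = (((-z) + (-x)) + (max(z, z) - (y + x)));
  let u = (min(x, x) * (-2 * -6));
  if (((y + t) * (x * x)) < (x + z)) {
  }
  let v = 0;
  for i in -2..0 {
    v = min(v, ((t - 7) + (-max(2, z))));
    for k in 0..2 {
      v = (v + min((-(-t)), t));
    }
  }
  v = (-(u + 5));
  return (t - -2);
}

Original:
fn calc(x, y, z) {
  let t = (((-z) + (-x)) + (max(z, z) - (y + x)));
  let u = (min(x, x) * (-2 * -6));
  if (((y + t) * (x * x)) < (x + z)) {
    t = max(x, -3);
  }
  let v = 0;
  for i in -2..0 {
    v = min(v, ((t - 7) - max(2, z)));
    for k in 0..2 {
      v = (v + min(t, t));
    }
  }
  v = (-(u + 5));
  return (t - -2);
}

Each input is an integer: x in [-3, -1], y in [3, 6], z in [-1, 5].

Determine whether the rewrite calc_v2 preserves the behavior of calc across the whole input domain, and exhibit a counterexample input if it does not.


Try x=-1, y=4, z=4.
calc: t = -2; u = -12; (((y + t) * (x * x)) < (x + z)) -> true; t = -1; v = 0; [i=-2]; v = -12; [k=0]; v = -13; [k=1]; v = -14; [i=-1]; v = -14; [k=0]; v = -15; [k=1]; v = -16; v = 7; return 1
calc_v2: t = -2; u = -12; (((y + t) * (x * x)) < (x + z)) -> true; v = 0; [i=-2]; v = -13; [k=0]; v = -15; [k=1]; v = -17; [i=-1]; v = -17; [k=0]; v = -19; [k=1]; v = -21; v = 7; return 0
1 against 0: the behavior changed.
verdict: not equivalent; witness: x=-1, y=4, z=4


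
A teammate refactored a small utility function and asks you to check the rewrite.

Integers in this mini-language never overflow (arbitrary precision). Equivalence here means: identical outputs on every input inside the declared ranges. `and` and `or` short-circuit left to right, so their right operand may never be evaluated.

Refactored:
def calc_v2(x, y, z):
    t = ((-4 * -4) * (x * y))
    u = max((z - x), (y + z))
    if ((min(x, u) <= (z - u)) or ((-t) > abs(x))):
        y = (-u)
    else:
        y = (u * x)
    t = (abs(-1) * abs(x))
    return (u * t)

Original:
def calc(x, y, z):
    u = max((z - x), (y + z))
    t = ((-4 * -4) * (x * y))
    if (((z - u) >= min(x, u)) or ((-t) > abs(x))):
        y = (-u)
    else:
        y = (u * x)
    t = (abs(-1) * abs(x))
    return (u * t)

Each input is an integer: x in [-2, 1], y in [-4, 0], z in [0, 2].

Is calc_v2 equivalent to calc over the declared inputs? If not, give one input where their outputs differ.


This is a faithful refactor — comparison usage differs, but the computed results match everywhere.
Tracing x=0, y=-2, z=0: calc: u becomes 0; next t becomes 0; next (((z - u) >= min(x, u)) or ((-t) > abs(x))) evaluates to true; next y becomes 0; next t becomes 0; next final value 0 | calc_v2: t becomes 0; next u becomes 0; next ((min(x, u) <= (z - u)) or ((-t) > abs(x))) evaluates to true; next y becomes 0; next t becomes 0; next final value 0 — matching result 0.
Across all 60 domain points the two functions coincide.
verdict: equivalent


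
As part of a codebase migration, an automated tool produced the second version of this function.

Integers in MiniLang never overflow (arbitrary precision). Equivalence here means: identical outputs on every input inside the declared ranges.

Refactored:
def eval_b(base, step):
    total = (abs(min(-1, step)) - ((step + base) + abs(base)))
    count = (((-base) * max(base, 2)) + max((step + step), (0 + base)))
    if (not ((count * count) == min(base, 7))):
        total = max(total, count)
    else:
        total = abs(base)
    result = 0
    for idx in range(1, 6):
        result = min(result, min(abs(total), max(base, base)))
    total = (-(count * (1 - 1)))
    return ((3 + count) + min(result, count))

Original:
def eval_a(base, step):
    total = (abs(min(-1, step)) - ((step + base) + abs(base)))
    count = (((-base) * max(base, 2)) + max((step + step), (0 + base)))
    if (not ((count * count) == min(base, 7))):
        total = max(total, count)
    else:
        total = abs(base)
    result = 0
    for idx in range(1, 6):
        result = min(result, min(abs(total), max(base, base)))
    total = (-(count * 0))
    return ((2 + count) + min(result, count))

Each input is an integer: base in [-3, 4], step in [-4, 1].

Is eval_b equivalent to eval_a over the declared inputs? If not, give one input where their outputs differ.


There is a counterexample at base=-3, step=-4: 2 on one side, 3 on the other.
eval_a: total becomes 8; next count becomes 3; next (not ((count * count) == min(base, 7))) evaluates to true; next total becomes 8; next result becomes 0; next at idx=1:; next result becomes -3; next at idx=2:; next result becomes -3; next at idx=3:; next result becomes -3; next at idx=4:; next result becomes -3; next at idx=5:; next result becomes -3; next total becomes 0; next final value 2
eval_b: total becomes 8; next count becomes 3; next (not ((count * count) == min(base, 7))) evaluates to true; next total becomes 8; next result becomes 0; next at idx=1:; next result becomes -3; next at idx=2:; next result becomes -3; next at idx=3:; next result becomes -3; next at idx=4:; next result becomes -3; next at idx=5:; next result becomes -3; next total becomes 0; next final value 3
verdict: not equivalent; witness: base=-3, step=-4


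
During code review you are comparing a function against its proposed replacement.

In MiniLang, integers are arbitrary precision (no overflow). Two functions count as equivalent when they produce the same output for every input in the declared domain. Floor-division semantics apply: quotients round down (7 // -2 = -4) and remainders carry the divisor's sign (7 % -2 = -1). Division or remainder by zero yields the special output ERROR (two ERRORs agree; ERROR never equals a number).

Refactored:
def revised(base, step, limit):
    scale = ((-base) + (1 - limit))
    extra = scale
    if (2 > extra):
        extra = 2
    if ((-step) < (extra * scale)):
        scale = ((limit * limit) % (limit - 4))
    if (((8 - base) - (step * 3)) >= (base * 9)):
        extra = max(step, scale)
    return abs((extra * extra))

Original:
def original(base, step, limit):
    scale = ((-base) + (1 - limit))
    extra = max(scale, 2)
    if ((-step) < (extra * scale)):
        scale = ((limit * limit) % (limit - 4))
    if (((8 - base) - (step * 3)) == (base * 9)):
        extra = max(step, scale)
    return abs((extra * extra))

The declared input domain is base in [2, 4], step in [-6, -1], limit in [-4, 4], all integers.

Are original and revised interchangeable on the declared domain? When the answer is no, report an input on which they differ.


Try base=2, step=-6, limit=-4.
original: scale becomes 3; next extra becomes 3; next ((-step) < (extra * scale)) evaluates to true; next scale becomes 0; next (((8 - base) - (step * 3)) == (base * 9)) evaluates to false; next final value 9
revised: scale becomes 3; next extra becomes 3; next (2 > extra) evaluates to false; next ((-step) < (extra * scale)) evaluates to true; next scale becomes 0; next (((8 - base) - (step * 3)) >= (base * 9)) evaluates to true; next extra becomes 0; next final value 0
9 and 0 differ, so these are not the same function on this domain.
verdict: not equivalent; witness: base=2, step=-6, limit=-4


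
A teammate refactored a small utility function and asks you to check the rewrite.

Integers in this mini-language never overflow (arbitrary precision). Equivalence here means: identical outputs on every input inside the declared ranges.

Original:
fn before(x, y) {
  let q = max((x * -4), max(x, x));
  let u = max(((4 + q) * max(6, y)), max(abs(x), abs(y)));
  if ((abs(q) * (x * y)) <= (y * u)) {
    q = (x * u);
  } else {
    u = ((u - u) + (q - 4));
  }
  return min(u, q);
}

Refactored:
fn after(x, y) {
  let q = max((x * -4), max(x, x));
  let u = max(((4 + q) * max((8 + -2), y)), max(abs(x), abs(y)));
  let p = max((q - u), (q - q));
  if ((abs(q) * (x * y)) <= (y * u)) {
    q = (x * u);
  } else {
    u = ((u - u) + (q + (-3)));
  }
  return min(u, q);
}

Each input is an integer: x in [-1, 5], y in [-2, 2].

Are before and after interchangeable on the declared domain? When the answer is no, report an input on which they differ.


At x=-1, y=-2: before gives 0, after gives 1.
verdict: not equivalent; witness: x=-1, y=-2


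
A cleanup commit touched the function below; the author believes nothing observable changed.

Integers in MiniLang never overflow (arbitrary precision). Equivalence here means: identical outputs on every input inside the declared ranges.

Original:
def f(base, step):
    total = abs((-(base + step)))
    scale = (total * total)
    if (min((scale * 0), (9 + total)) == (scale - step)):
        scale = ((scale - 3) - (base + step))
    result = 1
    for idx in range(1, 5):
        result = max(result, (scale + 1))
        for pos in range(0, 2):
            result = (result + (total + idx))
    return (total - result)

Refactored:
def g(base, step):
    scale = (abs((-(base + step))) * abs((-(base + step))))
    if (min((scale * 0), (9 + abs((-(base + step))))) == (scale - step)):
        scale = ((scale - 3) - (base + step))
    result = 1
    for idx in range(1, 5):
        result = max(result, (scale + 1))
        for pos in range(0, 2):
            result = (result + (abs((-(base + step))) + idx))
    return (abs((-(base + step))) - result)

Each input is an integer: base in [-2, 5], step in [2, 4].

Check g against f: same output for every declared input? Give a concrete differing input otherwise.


Side by side, the visible changes include: min/max/abs usage differs, and local variable names differ, and statement counts differ, and arithmetic usage differs.
As a probe, take base=-1, step=2: f runs total=1, then scale=1, then (min((scale * 0), (9 + total)) == (scale - step)) is false, then result=1, then (idx=1), then result=2, then (pos=0), then result=4, then (pos=1), then result=6, then (idx=2), then result=6, then (pos=0), then result=9, then (pos=1), then result=12, then (idx=3), then result=12, then (pos=0), then result=16, then (pos=1), then result=20, then (idx=4), then result=20, then (pos=0), then result=25, then (pos=1), then result=30, then returns -29; g runs scale=1, then (min((scale * 0), (9 + abs((-(base + step))))) == (scale - step)) is false, then result=1, then (idx=1), then result=2, then (pos=0), then result=4, then (pos=1), then result=6, then (idx=2), then result=6, then (pos=0), then result=9, then (pos=1), then result=12, then (idx=3), then result=12, then (pos=0), then result=16, then (pos=1), then result=20, then (idx=4), then result=20, then (pos=0), then result=25, then (pos=1), then result=30, then returns -29; both end at -29.
Across all 24 domain points the two functions coincide.
verdict: equivalent


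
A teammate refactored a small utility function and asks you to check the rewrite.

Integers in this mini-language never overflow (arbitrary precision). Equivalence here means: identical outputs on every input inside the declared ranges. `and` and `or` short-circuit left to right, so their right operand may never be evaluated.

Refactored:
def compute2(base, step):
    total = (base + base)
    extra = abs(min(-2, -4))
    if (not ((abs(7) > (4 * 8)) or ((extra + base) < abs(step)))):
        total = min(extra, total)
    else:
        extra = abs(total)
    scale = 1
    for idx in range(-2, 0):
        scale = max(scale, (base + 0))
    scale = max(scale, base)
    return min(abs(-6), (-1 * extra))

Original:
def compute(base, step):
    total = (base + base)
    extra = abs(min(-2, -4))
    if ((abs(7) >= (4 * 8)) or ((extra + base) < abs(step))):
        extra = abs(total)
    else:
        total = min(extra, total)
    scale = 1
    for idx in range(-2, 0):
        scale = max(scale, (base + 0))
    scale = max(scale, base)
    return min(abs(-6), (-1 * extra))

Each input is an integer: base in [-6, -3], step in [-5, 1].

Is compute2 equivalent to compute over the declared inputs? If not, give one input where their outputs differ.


The one real change (`(abs(7) >= (4 * 8))` became `(abs(7) > (4 * 8))`) has no effect anywhere in the declared ranges; all 28 inputs agree.
verdict: equivalent


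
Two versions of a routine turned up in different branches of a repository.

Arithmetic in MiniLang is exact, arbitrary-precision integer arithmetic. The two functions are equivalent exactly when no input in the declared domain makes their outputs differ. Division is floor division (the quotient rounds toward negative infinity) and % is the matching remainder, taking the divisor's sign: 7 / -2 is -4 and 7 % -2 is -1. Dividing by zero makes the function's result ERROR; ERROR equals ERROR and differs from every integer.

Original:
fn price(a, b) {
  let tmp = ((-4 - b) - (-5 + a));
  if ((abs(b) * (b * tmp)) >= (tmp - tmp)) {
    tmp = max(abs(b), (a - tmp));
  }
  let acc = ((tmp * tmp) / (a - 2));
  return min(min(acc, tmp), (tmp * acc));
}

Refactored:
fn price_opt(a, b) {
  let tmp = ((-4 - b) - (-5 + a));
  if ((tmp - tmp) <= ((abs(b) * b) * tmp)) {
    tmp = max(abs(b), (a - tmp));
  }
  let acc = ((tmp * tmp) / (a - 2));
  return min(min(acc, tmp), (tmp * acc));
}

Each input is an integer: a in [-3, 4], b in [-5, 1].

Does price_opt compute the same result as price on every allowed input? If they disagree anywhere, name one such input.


Differences: comparison usage differs — yet all 56 inputs agree.
verdict: equivalent


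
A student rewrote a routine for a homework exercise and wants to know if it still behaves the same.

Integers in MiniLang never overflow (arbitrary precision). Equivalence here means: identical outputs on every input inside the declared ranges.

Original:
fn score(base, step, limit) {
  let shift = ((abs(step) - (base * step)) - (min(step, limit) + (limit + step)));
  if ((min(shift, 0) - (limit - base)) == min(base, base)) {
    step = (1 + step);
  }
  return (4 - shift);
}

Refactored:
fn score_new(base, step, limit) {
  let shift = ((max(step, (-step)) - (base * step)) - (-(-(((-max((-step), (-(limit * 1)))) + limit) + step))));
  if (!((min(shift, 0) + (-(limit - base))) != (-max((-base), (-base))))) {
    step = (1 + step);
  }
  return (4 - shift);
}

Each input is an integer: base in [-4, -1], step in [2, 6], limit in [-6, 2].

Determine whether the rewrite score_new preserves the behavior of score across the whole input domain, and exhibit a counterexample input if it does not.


Reading the diff, among the changes: constant usage differs, plus boolean connective usage differs, plus min/max/abs usage differs, plus comparison usage differs, plus arithmetic usage differs.
As a probe, take base=-1, step=3, limit=1: score runs shift := 1 | ((min(shift, 0) - (limit - base)) == min(base, base)): false | result 3; score_new runs shift := 1 | (!((min(shift, 0) + (-(limit - base))) != (-max((-base), (-base))))): false | result 3; both end at 3.
An exhaustive pass over the 180 declared inputs shows identical outputs.
verdict: equivalent


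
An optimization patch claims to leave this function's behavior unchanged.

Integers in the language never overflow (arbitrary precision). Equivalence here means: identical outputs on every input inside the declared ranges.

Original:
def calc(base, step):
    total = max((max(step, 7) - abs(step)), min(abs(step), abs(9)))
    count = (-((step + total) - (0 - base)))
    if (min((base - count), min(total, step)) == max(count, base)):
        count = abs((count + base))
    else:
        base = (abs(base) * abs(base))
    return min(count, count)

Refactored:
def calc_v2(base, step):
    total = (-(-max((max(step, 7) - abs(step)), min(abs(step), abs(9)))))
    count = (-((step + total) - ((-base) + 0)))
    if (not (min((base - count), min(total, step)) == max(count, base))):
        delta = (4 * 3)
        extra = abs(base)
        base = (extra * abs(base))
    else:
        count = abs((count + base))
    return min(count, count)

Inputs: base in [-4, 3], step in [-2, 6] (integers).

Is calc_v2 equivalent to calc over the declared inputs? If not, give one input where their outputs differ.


Behavior is preserved: although statement counts differ, and arithmetic usage differs, and local variable names differ, and constant usage differs, and boolean connective usage differs, the outputs never diverge.
Tracing base=-3, step=4: calc: total = 4; count = -5; (min((base - count), min(total, step)) == max(count, base)) -> false; base = 9; return -5 | calc_v2: total = 4; count = -5; (not (min((base - count), min(total, step)) == max(count, base))) -> true; delta = 12; extra = 3; base = 9; return -5 — matching result -5.
Sweeping the whole domain (72 inputs) finds no disagreement.
verdict: equivalent
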